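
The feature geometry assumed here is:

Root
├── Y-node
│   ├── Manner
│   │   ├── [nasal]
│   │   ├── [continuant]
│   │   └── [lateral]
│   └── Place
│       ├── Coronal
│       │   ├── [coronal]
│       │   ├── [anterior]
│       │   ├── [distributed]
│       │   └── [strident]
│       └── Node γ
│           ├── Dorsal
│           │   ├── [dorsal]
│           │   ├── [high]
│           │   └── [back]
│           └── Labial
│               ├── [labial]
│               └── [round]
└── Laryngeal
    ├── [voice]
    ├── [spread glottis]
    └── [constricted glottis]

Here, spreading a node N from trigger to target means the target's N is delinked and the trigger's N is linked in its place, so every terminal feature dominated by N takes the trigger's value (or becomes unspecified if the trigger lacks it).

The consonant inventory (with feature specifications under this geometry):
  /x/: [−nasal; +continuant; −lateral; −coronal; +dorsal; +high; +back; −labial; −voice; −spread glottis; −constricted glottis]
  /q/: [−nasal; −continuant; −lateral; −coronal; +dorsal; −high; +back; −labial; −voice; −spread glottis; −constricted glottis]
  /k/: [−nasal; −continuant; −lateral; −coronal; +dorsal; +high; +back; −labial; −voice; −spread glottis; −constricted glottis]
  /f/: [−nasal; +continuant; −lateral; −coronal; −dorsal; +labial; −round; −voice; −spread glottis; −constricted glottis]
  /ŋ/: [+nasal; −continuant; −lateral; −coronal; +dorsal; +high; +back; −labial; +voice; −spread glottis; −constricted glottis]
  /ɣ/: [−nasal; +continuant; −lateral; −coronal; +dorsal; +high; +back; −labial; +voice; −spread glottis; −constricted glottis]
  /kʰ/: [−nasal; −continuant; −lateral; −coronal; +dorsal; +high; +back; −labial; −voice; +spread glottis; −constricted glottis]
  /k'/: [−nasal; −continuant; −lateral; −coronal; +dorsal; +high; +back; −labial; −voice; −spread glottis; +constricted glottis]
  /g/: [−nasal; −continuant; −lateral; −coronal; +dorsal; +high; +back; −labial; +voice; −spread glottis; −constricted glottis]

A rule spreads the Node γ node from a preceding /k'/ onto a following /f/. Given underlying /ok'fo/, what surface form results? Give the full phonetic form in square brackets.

Terminals under Node γ in this geometry: [dorsal], [high], [back], [labial], [round].
After delinking /f/'s Node γ and linking /k'/'s, the affected terminals become [+dorsal], [+high], [+back], [−labial]; [nasal], [continuant], [lateral], … (outside Node γ) are retained from /f/.
This feature bundle is that of [x], so /ok'fo/ surfaces as [ok'xo].

[ok'xo]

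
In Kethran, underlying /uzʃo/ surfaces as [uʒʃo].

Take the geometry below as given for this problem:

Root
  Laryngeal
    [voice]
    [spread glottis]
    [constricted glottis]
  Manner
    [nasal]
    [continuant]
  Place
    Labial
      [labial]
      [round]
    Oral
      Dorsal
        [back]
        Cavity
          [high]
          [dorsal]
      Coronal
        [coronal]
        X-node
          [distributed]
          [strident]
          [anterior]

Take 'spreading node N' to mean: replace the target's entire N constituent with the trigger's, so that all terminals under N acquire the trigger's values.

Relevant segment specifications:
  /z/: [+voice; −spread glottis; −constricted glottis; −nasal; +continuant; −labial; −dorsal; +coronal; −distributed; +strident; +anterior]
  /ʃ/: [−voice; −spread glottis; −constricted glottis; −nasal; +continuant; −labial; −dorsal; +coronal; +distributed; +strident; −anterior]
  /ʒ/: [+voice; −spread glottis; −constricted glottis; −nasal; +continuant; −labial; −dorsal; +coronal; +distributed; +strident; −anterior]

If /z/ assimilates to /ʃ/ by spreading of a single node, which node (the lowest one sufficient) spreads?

X-node

Feature comparison: [anterior], [distributed] differ between /z/ and [ʒ]; the remaining terminals match.
Tracing each changed feature up the tree, the paths first meet at X-node; any lower node misses at least one of them.
If X-node spreads, every terminal under it takes /ʃ/'s value, producing [ʒ] as observed.
[voice] stays as in /z/ although /ʃ/ differs there, so no node dominating it spread; among the remaining candidates X-node is the lowest that derives the output.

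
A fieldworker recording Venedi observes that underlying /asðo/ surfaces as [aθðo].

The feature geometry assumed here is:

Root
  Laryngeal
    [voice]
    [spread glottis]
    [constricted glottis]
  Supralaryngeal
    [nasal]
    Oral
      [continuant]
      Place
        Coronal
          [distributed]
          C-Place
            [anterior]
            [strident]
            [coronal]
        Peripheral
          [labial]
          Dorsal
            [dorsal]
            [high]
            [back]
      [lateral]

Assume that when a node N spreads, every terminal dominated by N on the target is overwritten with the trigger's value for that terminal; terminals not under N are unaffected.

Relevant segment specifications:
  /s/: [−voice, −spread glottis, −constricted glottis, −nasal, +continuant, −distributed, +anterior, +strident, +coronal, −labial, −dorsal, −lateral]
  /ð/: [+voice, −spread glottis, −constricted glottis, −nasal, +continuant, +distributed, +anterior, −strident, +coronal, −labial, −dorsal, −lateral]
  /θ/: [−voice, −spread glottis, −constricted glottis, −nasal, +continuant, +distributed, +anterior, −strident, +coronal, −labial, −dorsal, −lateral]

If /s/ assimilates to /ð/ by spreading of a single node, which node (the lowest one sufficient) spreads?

Coronal

The alternation /s/ → [θ] changes [distributed], [strident] and nothing else.
Tracing each changed feature up the tree, the paths first meet at Coronal; any lower node misses at least one of them.
If Coronal spreads, every terminal under it takes /ð/'s value, producing [θ] as observed.
[voice] stays as in /s/ although /ð/ differs there, so no node dominating it spread; among the remaining candidates Coronal is the lowest that derives the output.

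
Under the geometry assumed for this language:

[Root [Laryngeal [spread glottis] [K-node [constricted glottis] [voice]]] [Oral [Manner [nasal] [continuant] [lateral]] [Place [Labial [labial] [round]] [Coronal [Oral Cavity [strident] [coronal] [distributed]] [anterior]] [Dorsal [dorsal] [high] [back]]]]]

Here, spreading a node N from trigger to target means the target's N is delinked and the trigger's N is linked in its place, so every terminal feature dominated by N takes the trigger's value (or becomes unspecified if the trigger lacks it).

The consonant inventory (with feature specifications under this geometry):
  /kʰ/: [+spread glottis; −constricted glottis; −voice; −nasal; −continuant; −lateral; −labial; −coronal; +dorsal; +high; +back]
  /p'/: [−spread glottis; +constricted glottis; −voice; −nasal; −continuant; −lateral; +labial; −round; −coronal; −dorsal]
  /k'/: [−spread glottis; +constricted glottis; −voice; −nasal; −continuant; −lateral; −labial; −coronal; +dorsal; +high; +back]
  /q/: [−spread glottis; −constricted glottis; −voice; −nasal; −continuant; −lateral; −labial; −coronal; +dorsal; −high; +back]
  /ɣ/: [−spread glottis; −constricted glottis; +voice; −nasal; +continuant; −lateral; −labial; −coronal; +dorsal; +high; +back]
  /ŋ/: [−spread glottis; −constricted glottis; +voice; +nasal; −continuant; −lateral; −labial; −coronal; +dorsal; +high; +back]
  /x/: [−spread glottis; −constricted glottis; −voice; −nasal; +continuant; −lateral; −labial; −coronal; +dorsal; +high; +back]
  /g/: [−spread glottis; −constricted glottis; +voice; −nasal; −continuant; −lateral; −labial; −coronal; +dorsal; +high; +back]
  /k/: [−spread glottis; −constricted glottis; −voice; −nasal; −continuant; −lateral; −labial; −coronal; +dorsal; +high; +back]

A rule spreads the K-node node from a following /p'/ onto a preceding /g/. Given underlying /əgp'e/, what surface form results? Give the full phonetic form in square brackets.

[ək'p'e]

K-node immediately or transitively dominates [constricted glottis], [voice].
The target acquires /p'/'s values for everything under K-node — [+constricted glottis], [−voice] — while keeping its own [spread glottis], [nasal], [continuant], ….
Among the inventory, only /k'/ has exactly this specification, giving the surface form [ək'p'e].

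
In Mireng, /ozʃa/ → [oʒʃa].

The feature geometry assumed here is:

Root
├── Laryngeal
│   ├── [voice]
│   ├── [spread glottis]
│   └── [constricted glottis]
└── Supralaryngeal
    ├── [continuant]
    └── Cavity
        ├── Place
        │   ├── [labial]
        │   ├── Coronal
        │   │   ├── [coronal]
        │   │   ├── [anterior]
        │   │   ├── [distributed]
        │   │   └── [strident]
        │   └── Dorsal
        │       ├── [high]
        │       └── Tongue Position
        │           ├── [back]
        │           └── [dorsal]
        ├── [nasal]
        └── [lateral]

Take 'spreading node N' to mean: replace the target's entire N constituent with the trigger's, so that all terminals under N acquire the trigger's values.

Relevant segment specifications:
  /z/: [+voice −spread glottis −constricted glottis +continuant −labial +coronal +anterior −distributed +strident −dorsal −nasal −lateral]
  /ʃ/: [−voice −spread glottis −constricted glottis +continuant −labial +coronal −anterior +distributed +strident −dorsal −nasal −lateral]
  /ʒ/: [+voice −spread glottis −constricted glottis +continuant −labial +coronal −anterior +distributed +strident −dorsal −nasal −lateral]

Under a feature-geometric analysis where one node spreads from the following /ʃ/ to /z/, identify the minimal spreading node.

Coronal

/z/ and [ʒ] differ in [anterior], [distributed]; every other specified feature is identical.
The smallest constituent containing every changed terminal is Coronal — each of its daughters lacks at least one of the affected features.
If Coronal spreads, every terminal under it takes /ʃ/'s value, producing [ʒ] as observed.
[voice] stays as in /z/ although /ʃ/ differs there, so no node dominating it spread; among the remaining candidates Coronal is the lowest that derives the output.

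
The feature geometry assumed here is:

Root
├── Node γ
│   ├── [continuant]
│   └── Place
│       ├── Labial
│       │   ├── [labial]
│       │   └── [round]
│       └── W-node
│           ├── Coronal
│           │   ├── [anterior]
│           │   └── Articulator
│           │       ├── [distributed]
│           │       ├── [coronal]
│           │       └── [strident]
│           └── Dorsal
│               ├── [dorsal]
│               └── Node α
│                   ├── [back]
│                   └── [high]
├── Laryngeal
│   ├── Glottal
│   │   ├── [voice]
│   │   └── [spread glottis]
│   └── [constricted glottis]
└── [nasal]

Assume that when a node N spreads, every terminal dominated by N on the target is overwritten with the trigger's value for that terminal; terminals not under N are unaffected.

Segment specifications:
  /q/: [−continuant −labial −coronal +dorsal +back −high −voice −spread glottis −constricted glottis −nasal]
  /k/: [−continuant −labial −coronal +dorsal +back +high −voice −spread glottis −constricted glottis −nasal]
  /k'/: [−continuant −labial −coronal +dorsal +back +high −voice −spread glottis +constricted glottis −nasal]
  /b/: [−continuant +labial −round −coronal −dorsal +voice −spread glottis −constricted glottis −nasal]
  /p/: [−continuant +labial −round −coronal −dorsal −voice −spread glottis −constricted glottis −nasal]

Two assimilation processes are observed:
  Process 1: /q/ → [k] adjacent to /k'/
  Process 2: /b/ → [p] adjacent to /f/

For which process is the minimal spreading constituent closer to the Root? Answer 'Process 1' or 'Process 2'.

Process 2

Process 1: the feature that changes is [high]; the minimal node is [high] (depth 6).
In Process 2, [voice] changes, so the minimal spreading node is [voice] at depth 3.
[voice] (depth 3) sits above [high] (depth 6), making Process 2 the one with the higher spreading node.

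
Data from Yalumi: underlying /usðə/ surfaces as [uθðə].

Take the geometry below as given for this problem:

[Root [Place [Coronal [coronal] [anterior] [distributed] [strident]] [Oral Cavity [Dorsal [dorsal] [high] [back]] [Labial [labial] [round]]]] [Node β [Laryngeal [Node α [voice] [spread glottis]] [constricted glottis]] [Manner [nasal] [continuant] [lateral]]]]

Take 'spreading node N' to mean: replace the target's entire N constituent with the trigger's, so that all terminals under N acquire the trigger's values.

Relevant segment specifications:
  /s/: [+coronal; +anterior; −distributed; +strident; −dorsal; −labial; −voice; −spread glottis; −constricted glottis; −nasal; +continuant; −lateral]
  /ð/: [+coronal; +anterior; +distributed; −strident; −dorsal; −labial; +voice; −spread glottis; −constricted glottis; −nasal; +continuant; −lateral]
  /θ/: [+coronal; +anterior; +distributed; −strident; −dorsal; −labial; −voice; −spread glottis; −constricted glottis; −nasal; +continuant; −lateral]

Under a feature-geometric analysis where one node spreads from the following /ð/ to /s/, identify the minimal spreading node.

Feature comparison: [distributed], [strident] differ between /s/ and [θ]; the remaining terminals match.
The smallest constituent containing every changed terminal is Coronal — each of its daughters lacks at least one of the affected features.
Delinking /s/'s Coronal and associating /ð/'s Coronal gives precisely the feature bundle of [θ].
[voice] stays as in /s/ although /ð/ differs there, so no node dominating it spread; among the remaining candidates Coronal is the lowest that derives the output.

Coronal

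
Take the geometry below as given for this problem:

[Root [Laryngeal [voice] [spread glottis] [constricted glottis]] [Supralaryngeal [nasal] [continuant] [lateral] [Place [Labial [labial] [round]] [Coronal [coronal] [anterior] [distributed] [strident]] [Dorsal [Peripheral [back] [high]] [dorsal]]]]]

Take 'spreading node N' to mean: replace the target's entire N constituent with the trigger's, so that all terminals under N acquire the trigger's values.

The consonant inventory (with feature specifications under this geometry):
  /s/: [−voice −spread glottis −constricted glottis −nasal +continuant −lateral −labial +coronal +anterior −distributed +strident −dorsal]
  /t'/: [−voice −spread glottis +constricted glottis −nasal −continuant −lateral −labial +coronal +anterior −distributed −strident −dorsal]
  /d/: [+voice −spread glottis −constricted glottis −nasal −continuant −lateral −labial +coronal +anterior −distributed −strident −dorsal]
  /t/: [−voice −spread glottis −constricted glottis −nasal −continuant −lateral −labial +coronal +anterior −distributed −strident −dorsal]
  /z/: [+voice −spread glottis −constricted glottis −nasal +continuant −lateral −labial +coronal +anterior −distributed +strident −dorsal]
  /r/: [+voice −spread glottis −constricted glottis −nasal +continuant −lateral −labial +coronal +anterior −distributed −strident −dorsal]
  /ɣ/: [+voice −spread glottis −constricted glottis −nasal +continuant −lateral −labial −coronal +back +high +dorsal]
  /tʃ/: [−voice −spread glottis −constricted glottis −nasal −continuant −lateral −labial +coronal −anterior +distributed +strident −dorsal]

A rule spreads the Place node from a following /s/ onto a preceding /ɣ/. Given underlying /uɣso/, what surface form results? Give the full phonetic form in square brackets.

[uzso]

Terminals under Place in this geometry: [labial], [round], [coronal], [anterior], [distributed], [strident], [back], [high], [dorsal].
The target acquires /s/'s values for everything under Place — [−labial], [+coronal], [+anterior], [−distributed], [+strident], [−dorsal] — while keeping its own [voice], [spread glottis], [constricted glottis], ….
The resulting bundle matches /z/ in the inventory; substituting it for /ɣ/ gives [uzso].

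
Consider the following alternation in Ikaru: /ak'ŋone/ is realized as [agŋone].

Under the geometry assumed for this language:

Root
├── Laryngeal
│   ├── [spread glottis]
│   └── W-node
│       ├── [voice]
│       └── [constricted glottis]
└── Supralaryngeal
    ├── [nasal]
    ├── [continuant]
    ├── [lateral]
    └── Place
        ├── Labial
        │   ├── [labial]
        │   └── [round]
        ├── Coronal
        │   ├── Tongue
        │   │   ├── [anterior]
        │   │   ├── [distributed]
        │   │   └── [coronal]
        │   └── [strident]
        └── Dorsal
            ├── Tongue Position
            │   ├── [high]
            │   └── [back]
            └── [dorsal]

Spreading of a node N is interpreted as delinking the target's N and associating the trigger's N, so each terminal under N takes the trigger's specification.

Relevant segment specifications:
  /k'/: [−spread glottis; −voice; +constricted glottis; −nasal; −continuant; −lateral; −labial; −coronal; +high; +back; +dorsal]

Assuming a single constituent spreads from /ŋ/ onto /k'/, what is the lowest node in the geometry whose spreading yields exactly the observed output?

W-node

Feature comparison: [voice], [constricted glottis] differ between /k'/ and [g]; the remaining terminals match.
Tracing each changed feature up the tree, the paths first meet at W-node; any lower node misses at least one of them.
Spreading W-node from /ŋ/ overwrites each of those terminals with /ŋ/'s values, yielding exactly [g].
[nasal] stays as in /k'/ although /ŋ/ differs there, so no node dominating it spread; among the remaining candidates W-node is the lowest that derives the output.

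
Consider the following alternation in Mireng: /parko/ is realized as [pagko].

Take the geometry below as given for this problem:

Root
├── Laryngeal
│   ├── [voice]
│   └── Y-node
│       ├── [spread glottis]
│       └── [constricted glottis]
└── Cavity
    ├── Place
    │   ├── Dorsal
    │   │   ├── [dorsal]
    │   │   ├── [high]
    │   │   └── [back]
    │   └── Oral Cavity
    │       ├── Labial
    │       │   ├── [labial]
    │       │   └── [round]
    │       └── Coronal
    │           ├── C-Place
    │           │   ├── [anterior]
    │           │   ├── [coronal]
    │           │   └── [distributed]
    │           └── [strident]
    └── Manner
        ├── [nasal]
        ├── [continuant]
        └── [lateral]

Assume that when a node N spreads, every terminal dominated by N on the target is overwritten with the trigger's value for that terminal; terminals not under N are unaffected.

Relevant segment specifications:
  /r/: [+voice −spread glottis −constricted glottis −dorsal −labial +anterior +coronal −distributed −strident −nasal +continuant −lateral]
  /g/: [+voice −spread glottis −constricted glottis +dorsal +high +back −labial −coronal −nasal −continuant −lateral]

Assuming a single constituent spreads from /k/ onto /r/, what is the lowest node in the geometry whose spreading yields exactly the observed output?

/r/ and [g] differ in [continuant], [coronal], [anterior], [distributed], [strident], [dorsal], [high], [back]; every other specified feature is identical.
In this geometry the lowest node dominating all of them is Cavity: every daughter of Cavity dominates only a proper subset, so no lower node suffices.
Delinking /r/'s Cavity and associating /k/'s Cavity gives precisely the feature bundle of [g].
[voice] — on which /k/ differs from /r/ — is unchanged, so Root cannot have spread; the constituent is no larger than Cavity.

Cavity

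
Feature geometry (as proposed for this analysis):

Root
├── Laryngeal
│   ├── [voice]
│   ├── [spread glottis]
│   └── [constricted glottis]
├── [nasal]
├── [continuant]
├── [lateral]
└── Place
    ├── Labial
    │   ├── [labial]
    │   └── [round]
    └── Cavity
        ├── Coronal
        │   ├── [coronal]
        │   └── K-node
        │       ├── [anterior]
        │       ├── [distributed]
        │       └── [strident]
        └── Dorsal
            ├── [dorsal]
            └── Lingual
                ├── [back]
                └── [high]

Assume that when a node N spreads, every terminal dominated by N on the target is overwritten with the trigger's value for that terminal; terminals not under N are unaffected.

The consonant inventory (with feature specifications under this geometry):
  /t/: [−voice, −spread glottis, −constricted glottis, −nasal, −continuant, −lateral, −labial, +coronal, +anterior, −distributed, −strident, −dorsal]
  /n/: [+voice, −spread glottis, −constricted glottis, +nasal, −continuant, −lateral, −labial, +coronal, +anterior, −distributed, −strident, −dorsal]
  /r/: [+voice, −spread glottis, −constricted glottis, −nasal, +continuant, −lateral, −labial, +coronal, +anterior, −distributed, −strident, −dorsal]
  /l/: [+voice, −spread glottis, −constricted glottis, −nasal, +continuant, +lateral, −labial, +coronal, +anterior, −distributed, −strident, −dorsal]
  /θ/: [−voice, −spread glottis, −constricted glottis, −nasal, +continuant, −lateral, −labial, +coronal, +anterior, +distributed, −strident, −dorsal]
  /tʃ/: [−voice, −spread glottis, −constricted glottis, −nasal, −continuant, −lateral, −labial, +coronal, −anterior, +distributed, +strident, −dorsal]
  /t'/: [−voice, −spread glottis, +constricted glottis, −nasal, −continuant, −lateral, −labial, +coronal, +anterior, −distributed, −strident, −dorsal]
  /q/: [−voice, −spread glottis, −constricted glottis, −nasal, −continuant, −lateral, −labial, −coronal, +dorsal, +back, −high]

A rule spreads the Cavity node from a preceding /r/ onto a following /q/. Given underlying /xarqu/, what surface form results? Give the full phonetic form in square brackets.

The Cavity node dominates the terminals [coronal], [anterior], [distributed], [strident], [dorsal], [back], [high].
After delinking /q/'s Cavity and linking /r/'s, the affected terminals become [+coronal], [+anterior], [−distributed], [−strident], [−dorsal]; [voice], [spread glottis], [constricted glottis], … (outside Cavity) are retained from /q/.
This feature bundle is that of [t], so /xarqu/ surfaces as [xartu].

[xartu]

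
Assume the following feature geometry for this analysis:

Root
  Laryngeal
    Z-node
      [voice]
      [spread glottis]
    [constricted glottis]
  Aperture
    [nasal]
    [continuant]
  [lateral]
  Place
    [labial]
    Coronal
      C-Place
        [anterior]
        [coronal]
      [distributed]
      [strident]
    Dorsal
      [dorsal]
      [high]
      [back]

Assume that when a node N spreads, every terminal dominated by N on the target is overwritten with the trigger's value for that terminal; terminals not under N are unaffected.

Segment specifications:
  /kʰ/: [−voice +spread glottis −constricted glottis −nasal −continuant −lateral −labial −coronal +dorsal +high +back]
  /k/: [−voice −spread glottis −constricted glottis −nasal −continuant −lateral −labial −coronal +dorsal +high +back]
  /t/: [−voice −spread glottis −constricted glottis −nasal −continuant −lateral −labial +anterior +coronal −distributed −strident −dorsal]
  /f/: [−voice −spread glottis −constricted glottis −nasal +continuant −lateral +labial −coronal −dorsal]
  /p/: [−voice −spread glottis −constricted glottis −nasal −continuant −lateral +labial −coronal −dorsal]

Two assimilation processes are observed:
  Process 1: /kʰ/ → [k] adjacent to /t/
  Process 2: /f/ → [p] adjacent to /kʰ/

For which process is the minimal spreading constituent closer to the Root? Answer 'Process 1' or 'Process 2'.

Process 2

In Process 1, [spread glottis] changes, so the minimal spreading node is [spread glottis] at depth 3.
Process 2: the feature that changes is [continuant]; the minimal node is [continuant] (depth 2).
[continuant] is closer to Root than [spread glottis], so Process 2 spreads the higher node.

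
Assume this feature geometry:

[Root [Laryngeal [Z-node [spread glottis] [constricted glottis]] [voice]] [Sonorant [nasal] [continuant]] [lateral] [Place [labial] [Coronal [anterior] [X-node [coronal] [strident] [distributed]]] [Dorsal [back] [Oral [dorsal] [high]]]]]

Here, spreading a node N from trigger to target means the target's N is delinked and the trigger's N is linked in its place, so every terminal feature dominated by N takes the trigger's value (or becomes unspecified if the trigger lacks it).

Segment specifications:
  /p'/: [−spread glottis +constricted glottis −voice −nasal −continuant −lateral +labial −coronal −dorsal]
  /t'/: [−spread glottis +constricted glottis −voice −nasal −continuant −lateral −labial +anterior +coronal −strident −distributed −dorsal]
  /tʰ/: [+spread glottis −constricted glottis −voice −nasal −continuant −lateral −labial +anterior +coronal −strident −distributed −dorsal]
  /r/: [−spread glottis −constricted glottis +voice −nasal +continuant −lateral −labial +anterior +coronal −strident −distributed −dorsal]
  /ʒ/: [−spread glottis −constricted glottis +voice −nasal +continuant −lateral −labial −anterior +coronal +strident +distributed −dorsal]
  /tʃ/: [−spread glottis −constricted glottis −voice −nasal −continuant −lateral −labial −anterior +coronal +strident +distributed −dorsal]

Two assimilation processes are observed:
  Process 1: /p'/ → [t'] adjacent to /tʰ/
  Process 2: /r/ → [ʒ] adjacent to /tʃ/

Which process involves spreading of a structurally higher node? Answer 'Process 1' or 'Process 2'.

Process 1

Process 1: the features that change are [labial], [coronal], [anterior], [distributed], [strident]; the minimal node is Place (depth 1).
Process 2 alters [anterior], [distributed], [strident]; the lowest common ancestor is Coronal (depth 2 from Root).
Depth 1 < depth 2; Process 1 involves the structurally higher constituent Place.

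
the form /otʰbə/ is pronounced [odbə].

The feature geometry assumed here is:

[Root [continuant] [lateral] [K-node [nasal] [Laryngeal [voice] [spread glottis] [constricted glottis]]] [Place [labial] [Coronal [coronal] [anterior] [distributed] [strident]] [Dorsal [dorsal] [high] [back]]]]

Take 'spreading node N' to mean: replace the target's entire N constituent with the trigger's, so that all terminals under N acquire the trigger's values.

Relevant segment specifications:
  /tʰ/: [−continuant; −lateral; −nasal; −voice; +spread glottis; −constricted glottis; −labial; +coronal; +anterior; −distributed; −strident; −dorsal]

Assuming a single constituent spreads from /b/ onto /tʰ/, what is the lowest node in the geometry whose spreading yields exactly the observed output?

Laryngeal

Feature comparison: [voice], [spread glottis] differ between /tʰ/ and [d]; the remaining terminals match.
The smallest constituent containing every changed terminal is Laryngeal — each of its daughters lacks at least one of the affected features.
Delinking /tʰ/'s Laryngeal and associating /b/'s Laryngeal gives precisely the feature bundle of [d].
[coronal], [labial] stay as in /tʰ/ although /b/ differs there, so no node dominating them spread; among the remaining candidates Laryngeal is the lowest that derives the output.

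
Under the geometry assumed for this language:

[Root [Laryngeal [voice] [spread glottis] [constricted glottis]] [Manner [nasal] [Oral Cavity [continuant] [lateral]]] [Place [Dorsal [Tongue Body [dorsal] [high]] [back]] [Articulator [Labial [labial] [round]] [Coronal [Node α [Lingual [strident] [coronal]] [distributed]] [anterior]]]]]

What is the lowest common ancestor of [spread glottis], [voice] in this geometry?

Laryngeal

[spread glottis] is immediately dominated by Laryngeal.
[voice] is immediately dominated by Laryngeal.
These paths first converge at Laryngeal; no daughter of Laryngeal dominates all 2 features, so Laryngeal is the minimal constituent.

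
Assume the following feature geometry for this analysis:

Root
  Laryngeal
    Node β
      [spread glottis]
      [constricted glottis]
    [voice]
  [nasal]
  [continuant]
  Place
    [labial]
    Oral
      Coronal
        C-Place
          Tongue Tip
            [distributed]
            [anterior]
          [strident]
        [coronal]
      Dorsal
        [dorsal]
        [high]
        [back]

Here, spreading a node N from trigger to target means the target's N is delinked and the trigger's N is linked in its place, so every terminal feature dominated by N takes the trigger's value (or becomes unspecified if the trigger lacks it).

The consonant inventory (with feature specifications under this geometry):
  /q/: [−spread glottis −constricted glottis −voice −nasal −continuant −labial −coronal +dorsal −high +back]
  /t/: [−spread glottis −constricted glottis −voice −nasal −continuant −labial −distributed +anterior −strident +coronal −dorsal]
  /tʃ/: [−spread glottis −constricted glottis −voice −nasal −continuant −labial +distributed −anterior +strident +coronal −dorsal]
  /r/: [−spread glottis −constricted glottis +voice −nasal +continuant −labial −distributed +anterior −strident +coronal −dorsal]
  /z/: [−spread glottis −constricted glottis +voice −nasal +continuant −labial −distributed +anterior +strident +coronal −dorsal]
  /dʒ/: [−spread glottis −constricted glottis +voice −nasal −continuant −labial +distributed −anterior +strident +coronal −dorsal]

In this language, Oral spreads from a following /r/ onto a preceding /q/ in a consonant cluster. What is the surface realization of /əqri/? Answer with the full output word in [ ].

Oral immediately or transitively dominates [distributed], [anterior], [strident], [coronal], [dorsal], [high], [back].
The target acquires /r/'s values for everything under Oral — [−distributed], [+anterior], [−strident], [+coronal], [−dorsal] — while keeping its own [spread glottis], [constricted glottis], [voice], ….
The resulting bundle matches /t/ in the inventory; substituting it for /q/ gives [ətri].

[ətri]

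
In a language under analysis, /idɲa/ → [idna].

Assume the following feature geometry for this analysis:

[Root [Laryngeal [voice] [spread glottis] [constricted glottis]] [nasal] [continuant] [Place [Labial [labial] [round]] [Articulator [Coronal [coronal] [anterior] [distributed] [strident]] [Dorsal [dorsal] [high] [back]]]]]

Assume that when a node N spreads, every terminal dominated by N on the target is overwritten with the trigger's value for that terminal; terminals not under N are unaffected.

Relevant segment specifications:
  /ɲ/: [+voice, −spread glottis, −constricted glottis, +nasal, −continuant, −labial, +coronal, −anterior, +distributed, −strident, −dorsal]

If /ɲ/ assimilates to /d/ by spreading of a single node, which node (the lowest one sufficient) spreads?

Comparing /ɲ/ with its surface form [n], the features that change are [anterior], [distributed].
In this geometry the lowest node dominating all of them is Coronal: every daughter of Coronal dominates only a proper subset, so no lower node suffices.
If Coronal spreads, every terminal under it takes /d/'s value, producing [n] as observed.
[nasal], a feature on which the two segments disagree outside Coronal, is unchanged — nothing dominating it spread, and Coronal is the minimal sufficient constituent.

Coronal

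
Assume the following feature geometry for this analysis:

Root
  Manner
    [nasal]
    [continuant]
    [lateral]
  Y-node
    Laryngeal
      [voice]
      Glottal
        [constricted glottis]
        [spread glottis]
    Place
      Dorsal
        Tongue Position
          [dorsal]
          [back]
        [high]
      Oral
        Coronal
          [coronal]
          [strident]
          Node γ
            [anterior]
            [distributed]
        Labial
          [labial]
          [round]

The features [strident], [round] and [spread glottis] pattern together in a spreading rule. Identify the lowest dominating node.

Y-node

[strident]: Root ▹ Y-node ▹ Place ▹ Oral ▹ Coronal ▹ [strident].
[round]: Root ▹ Y-node ▹ Place ▹ Oral ▹ Labial ▹ [round].
[spread glottis]: Root ▹ Y-node ▹ Laryngeal ▹ Glottal ▹ [spread glottis].
Y-node is the lowest common ancestor — every listed feature sits under it, and no single subconstituent of Y-node covers them all.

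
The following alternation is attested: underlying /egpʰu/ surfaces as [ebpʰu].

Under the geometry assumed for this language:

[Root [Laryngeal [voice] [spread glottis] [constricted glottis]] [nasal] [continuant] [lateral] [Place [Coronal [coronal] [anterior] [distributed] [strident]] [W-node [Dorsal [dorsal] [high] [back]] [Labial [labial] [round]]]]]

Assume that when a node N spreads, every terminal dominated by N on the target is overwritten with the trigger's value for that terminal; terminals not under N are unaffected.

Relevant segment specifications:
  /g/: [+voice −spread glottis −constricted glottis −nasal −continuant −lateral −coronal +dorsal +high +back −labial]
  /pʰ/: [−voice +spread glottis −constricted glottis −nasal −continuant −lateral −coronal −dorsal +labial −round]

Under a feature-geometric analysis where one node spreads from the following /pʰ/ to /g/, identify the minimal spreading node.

/g/ and [b] differ in [labial], [round], [dorsal], [high], [back]; every other specified feature is identical.
These terminals are all dominated by W-node, and no proper subconstituent of W-node covers them all; W-node is their lowest common ancestor.
Spreading W-node from /pʰ/ overwrites each of those terminals with /pʰ/'s values, yielding exactly [b].
[spread glottis], [voice] stay as in /g/ although /pʰ/ differs there, so no node dominating them spread; among the remaining candidates W-node is the lowest that derives the output.

W-node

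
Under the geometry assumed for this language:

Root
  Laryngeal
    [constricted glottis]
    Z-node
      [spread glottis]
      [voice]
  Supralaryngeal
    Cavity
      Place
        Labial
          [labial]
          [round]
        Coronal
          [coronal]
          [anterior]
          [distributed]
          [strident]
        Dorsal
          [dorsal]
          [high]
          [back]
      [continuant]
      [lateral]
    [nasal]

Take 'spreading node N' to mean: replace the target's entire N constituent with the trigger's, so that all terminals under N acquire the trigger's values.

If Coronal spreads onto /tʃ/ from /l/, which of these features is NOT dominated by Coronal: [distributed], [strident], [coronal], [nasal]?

Under this geometry, Coronal contains [coronal], [anterior], [distributed], [strident].
Of the listed options, [strident], [distributed], [coronal] are among these and would be overwritten by spreading Coronal.
[nasal] is not within the Coronal subtree (it hangs from Supralaryngeal), so /tʃ/'s [nasal] value survives.

[nasal]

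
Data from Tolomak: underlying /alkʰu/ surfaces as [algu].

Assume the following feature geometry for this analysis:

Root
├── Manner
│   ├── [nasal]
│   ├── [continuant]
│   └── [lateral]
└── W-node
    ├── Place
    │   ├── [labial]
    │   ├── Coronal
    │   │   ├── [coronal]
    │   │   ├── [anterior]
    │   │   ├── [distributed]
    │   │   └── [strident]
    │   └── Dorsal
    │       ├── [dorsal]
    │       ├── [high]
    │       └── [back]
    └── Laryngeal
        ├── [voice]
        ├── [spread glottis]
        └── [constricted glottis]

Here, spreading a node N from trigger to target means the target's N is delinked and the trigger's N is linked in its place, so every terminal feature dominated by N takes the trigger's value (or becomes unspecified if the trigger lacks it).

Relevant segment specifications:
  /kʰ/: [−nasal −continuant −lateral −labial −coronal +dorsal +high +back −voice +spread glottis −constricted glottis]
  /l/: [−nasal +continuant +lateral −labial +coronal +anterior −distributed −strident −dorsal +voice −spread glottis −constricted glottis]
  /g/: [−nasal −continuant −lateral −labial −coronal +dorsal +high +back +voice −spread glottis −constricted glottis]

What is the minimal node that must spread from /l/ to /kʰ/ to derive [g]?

/kʰ/ and [g] differ in [voice], [spread glottis]; every other specified feature is identical.
The smallest constituent containing every changed terminal is Laryngeal — each of its daughters lacks at least one of the affected features.
Spreading Laryngeal from /l/ overwrites each of those terminals with /l/'s values, yielding exactly [g].
[coronal], [dorsal] — on which /l/ differs from /kʰ/ — are unchanged, so neither W-node nor anything higher can have spread; the constituent is no larger than Laryngeal.

Laryngeal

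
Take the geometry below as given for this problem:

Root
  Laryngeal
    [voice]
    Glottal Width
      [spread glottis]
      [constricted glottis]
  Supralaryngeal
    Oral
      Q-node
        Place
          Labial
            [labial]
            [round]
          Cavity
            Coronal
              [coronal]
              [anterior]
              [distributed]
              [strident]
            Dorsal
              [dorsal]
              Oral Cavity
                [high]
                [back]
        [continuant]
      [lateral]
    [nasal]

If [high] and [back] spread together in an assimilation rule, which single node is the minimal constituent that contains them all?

Oral Cavity

[high]: Root > Supralaryngeal > Oral > Q-node > Place > Cavity > Dorsal > Oral Cavity > [high].
[back]: Root > Supralaryngeal > Oral > Q-node > Place > Cavity > Dorsal > Oral Cavity > [back].
The lowest node appearing on every path is Oral Cavity; each proper daughter of Oral Cavity fails to dominate at least one of the listed features.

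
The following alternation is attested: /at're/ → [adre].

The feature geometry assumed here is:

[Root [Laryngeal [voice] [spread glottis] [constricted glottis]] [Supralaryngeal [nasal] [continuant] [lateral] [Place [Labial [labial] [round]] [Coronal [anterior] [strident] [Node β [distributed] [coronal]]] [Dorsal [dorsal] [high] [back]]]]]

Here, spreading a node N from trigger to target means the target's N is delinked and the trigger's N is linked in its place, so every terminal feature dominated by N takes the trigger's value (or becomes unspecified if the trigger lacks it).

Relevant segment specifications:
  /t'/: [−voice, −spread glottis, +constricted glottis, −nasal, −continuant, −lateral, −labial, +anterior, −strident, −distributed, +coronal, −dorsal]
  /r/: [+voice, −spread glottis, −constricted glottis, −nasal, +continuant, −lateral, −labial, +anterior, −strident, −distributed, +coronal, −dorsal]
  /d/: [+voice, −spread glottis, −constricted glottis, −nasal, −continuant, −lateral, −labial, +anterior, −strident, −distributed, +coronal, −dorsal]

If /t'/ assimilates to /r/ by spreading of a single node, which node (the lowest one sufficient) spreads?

Laryngeal

/t'/ and [d] differ in [voice], [constricted glottis]; every other specified feature is identical.
Tracing each changed feature up the tree, the paths first meet at Laryngeal; any lower node misses at least one of them.
If Laryngeal spreads, every terminal under it takes /r/'s value, producing [d] as observed.
Since [continuant] is preserved even though /r/ disagrees there, no node above Laryngeal spread.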